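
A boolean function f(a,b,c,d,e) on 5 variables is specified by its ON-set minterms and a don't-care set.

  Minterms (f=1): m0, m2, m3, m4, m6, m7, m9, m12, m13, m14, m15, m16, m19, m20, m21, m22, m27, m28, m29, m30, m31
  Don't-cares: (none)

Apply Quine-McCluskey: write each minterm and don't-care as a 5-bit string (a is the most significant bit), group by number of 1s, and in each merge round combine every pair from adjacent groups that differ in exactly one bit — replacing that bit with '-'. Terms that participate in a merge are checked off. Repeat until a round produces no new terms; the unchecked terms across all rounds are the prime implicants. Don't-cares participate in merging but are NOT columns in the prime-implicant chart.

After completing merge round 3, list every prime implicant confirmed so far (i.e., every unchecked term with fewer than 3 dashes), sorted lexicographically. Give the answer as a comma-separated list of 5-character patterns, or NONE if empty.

-0-00, -0011, 0-11-, 00--0, 00-1-, 01-01, 1-011, 1-10-, 11-11

Round 0: 00000✓ 00010✓ 00011✓ 00100✓ 00110✓ 00111✓ 01001✓ 01100✓ 01101✓ 01110✓ 01111✓ 10000✓ 10011✓ 10100✓ 10101✓ 10110✓ 11011✓ 11100✓ 11101✓ 11110✓ 11111✓
Round 1: -0000✓ -0011 -0100✓ -0110✓ -1100✓ -1101✓ -1110✓ -1111✓ 0-100✓ 0-110✓ 0-111✓ 00-00✓ 00-10✓ 00-11✓ 000-0✓ 0001-✓ 001-0✓ 0011-✓ 01-01 011-0✓ 011-1✓ 0110-✓ 0111-✓ 1-011 1-100✓ 1-101✓ 1-110✓ 10-00✓ 101-0✓ 1010-✓ 11-11 111-0✓ 111-1✓ 1110-✓ 1111-✓
Round 2: --100✓ --110✓ -0-00 -01-0✓ -11-0✓ -11-1✓ -110-✓ -111-✓ 0-1-0✓ 0-11- 00--0 00-1- 011--✓ 1-1-0✓ 1-10- 111--✓
Round 3: --1-0 -11--
PIs = {--1-0, -0-00, -0011, -11--, 0-11-, 00--0, 00-1-, 01-01, 1-011, 1-10-, 11-11}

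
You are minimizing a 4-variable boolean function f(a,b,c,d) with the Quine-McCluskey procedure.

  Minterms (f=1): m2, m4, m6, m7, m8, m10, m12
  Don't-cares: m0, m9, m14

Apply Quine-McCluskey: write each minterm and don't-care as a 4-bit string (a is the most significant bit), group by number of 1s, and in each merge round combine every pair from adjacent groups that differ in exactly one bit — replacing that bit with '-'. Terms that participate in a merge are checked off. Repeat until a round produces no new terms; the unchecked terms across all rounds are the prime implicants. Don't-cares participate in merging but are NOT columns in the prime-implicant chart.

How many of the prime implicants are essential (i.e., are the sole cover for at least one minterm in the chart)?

[col 0] 0000*, 0010*, 0100*, 0110*, 0111*, 1000*, 1001*, 1010*, 1100*, 1110*
[col 1] -000*, -010*, -100*, -110*, 0-00*, 0-10*, 00-0*, 01-0*, 011-, 1-00*, 1-10*, 10-0*, 100-, 11-0*
[col 2] --00*, --10*, -0-0*, -1-0*, 0--0*, 1--0*
[col 3] ---0
Prime implicants: ---0, 011-, 100-
PI chart (minterm → PIs covering it):
  2 | ---0  (sole → essential)
  4 | ---0  (sole → essential)
  6 | ---0,011-
  7 | 011-  (sole → essential)
  8 | ---0,100-
  10 | ---0  (sole → essential)
  12 | ---0  (sole → essential)
Essential prime implicants: ---0, 011-

2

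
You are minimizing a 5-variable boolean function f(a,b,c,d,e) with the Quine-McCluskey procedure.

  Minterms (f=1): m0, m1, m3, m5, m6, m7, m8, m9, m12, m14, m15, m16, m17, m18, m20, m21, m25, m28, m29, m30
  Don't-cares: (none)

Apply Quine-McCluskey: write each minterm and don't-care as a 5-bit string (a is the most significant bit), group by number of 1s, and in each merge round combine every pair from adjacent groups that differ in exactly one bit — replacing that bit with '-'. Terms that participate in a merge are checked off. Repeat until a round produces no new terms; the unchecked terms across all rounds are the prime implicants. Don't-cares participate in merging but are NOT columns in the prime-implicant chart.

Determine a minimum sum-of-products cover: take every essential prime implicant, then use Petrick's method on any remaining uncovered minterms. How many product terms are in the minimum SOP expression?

7

[col 0] 00000*, 00001*, 00011*, 00101*, 00110*, 00111*, 01000*, 01001*, 01100*, 01110*, 01111*, 10000*, 10001*, 10010*, 10100*, 10101*, 11001*, 11100*, 11101*, 11110*
[col 1] -0000*, -0001*, -0101*, -1001*, -1100*, -1110*, 0-000*, 0-001*, 0-110*, 0-111*, 00-01*, 00-11*, 000-1*, 0000-*, 001-1*, 0011-*, 01-00, 0100-*, 011-0*, 0111-*, 1-001*, 1-100*, 1-101*, 10-00*, 10-01*, 100-0, 1000-*, 1010-*, 11-01*, 111-0*, 1110-*
[col 2] --001, -0-01, -000-, -11-0, 0-00-, 0-11-, 00--1, 1--01, 1-10-, 10-0-
Prime implicants: --001, -0-01, -000-, -11-0, 0-00-, 0-11-, 00--1, 01-00, 1--01, 1-10-, 10-0-, 100-0
PI chart (minterm → PIs covering it):
  0 | -000-,0-00-
  1 | --001,-0-01,-000-,0-00-,00--1
  3 | 00--1  (sole → essential)
  5 | -0-01,00--1
  6 | 0-11-  (sole → essential)
  7 | 0-11-,00--1
  8 | 0-00-,01-00
  9 | --001,0-00-
  12 | -11-0,01-00
  14 | -11-0,0-11-
  15 | 0-11-  (sole → essential)
  16 | -000-,10-0-,100-0
  17 | --001,-0-01,-000-,1--01,10-0-
  18 | 100-0  (sole → essential)
  20 | 1-10-,10-0-
  21 | -0-01,1--01,1-10-,10-0-
  25 | --001,1--01
  28 | -11-0,1-10-
  29 | 1--01,1-10-
  30 | -11-0  (sole → essential)
Essential prime implicants: -11-0, 0-11-, 00--1, 100-0
Petrick residual → --001, 0-00-, 1-10-
Minimum SOP uses 7 PIs: c'd'e + bce' + a'c'd' + a'cd + a'b'e + acd' + ab'c'e'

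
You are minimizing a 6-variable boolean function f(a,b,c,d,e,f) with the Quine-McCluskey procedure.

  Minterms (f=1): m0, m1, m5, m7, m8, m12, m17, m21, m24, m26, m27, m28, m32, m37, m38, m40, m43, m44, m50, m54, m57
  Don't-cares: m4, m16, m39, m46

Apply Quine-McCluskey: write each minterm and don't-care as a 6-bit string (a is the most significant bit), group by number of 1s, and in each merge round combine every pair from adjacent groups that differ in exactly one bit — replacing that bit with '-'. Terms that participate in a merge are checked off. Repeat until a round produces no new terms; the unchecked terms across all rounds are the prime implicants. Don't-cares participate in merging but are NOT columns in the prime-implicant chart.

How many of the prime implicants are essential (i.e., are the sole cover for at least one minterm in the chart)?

8

size-2^0 implicants → 000000(✓)  000001(✓)  000100(✓)  000101(✓)  000111(✓)  001000(✓)  001100(✓)  010000(✓)  010001(✓)  010101(✓)  011000(✓)  011010(✓)  011011(✓)  011100(✓)  100000(✓)  100101(✓)  100110(✓)  100111(✓)  101000(✓)  101011  101100(✓)  101110(✓)  110010(✓)  110110(✓)  111001
size-2^1 implicants → -00000(✓)  -00101(✓)  -00111(✓)  -01000(✓)  -01100(✓)  0-0000(✓)  0-0001(✓)  0-0101(✓)  0-1000(✓)  0-1100(✓)  00-000(✓)  00-100(✓)  000-00(✓)  000-01(✓)  00000-(✓)  0001-1(✓)  00010-(✓)  001-00(✓)  01-000(✓)  010-01(✓)  01000-(✓)  011-00(✓)  0110-0  01101-  1-0110  10-000(✓)  10-110  1001-1(✓)  10011-  101-00(✓)  1011-0  110-10
size-2^2 implicants → -0-000  -001-1  -01-00  0--000  0-0-01  0-000-  0-1-00  00--00  000-0-
Unchecked terms (primes): -0-000, -001-1, -01-00, 0--000, 0-0-01, 0-000-, 0-1-00, 00--00, 000-0-, 0110-0, 01101-, 1-0110, 10-110, 10011-, 101011, 1011-0, 110-10, 111001
Minterm coverage:
  m0 ⊆ -0-000,0--000,0-000-,00--00,000-0-
  m1 ⊆ 0-0-01,0-000-,000-0-
  m5 ⊆ -001-1,0-0-01,000-0-
  m7 ⊆ -001-1 [E]
  m8 ⊆ -0-000,-01-00,0--000,0-1-00,00--00
  m12 ⊆ -01-00,0-1-00,00--00
  m17 ⊆ 0-0-01,0-000-
  m21 ⊆ 0-0-01 [E]
  m24 ⊆ 0--000,0-1-00,0110-0
  m26 ⊆ 0110-0,01101-
  m27 ⊆ 01101- [E]
  m28 ⊆ 0-1-00 [E]
  m32 ⊆ -0-000 [E]
  m37 ⊆ -001-1 [E]
  m38 ⊆ 1-0110,10-110,10011-
  m40 ⊆ -0-000,-01-00
  m43 ⊆ 101011 [E]
  m44 ⊆ -01-00,1011-0
  m50 ⊆ 110-10 [E]
  m54 ⊆ 1-0110,110-10
  m57 ⊆ 111001 [E]
E = {-0-000, -001-1, 0-0-01, 0-1-00, 01101-, 101011, 110-10, 111001}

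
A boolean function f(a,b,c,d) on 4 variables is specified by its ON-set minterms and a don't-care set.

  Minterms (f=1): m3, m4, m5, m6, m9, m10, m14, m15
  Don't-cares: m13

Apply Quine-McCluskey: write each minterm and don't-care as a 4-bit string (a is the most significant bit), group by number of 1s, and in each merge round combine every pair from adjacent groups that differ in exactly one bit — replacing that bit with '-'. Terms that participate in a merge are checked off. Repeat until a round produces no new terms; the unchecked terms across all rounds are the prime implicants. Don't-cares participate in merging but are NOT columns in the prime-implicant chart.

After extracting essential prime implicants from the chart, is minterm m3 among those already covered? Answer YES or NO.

Round 0: 0011 0100✓ 0101✓ 0110✓ 1001✓ 1010✓ 1101✓ 1110✓ 1111✓
Round 1: -101 -110 01-0 010- 1-01 1-10 11-1 111-
PIs = {-101, -110, 0011, 01-0, 010-, 1-01, 1-10, 11-1, 111-}
Coverage chart:
  m3: 0011 ←essential
  m4: 01-0,010-
  m5: -101,010-
  m6: -110,01-0
  m9: 1-01 ←essential
  m10: 1-10 ←essential
  m14: -110,1-10,111-
  m15: 11-1,111-
Essential: 0011, 1-01, 1-10

YES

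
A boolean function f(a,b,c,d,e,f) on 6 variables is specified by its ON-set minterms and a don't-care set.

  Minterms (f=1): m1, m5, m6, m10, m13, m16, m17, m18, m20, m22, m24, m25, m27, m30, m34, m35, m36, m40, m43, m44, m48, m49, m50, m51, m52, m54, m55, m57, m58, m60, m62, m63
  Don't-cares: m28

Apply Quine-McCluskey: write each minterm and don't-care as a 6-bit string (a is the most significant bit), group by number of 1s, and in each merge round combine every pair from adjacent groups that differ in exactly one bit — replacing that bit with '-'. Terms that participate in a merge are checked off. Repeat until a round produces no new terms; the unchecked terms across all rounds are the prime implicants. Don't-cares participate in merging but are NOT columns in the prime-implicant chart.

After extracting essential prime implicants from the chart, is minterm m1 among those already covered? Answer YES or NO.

NO

Round 0: 000001✓ 000101✓ 000110✓ 001010 001101✓ 010000✓ 010001✓ 010010✓ 010100✓ 010110✓ 011000✓ 011001✓ 011011✓ 011100✓ 011110✓ 100010✓ 100011✓ 100100✓ 101000✓ 101011✓ 101100✓ 110000✓ 110001✓ 110010✓ 110011✓ 110100✓ 110110✓ 110111✓ 111001✓ 111010✓ 111100✓ 111110✓ 111111✓
Round 1: -10000✓ -10001✓ -10010✓ -10100✓ -10110✓ -11001✓ -11100✓ -11110✓ 0-0001 0-0110 00-101 000-01 01-000✓ 01-001✓ 01-100✓ 01-110✓ 010-00✓ 010-10✓ 0100-0✓ 01000-✓ 0101-0✓ 011-00✓ 0110-1 01100-✓ 0111-0✓ 1-0010✓ 1-0011✓ 1-0100✓ 1-1100✓ 10-011 10-100✓ 10001-✓ 101-00 11-001✓ 11-010✓ 11-100✓ 11-110✓ 11-111✓ 110-00✓ 110-10✓ 110-11✓ 1100-0✓ 1100-1✓ 11000-✓ 11001-✓ 1101-0✓ 11011-✓ 111-10✓ 1111-0✓ 11111-✓
Round 2: -1-001 -1-100✓ -1-110✓ -10-00✓ -10-10✓ -100-0✓ -1000- -101-0✓ -111-0✓ 01--00 01-00- 01-1-0✓ 010--0✓ 1--100 1-001- 11--10 11-1-0✓ 11-11- 110--0✓ 110-1- 1100--
Round 3: -1-1-0 -10--0
PIs = {-1-001, -1-1-0, -10--0, -1000-, 0-0001, 0-0110, 00-101, 000-01, 001010, 01--00, 01-00-, 0110-1, 1--100, 1-001-, 10-011, 101-00, 11--10, 11-11-, 110-1-, 1100--}
Coverage chart:
  m1: 0-0001,000-01
  m5: 00-101,000-01
  m6: 0-0110 ←essential
  m10: 001010 ←essential
  m13: 00-101 ←essential
  m16: -10--0,-1000-,01--00,01-00-
  m17: -1-001,-1000-,0-0001,01-00-
  m18: -10--0 ←essential
  m20: -1-1-0,-10--0,01--00
  m22: -1-1-0,-10--0,0-0110
  m24: 01--00,01-00-
  m25: -1-001,01-00-,0110-1
  m27: 0110-1 ←essential
  m30: -1-1-0 ←essential
  m34: 1-001- ←essential
  m35: 1-001-,10-011
  m36: 1--100 ←essential
  m40: 101-00 ←essential
  m43: 10-011 ←essential
  m44: 1--100,101-00
  m48: -10--0,-1000-,1100--
  m49: -1-001,-1000-,1100--
  m50: -10--0,1-001-,11--10,110-1-,1100--
  m51: 1-001-,110-1-,1100--
  m52: -1-1-0,-10--0,1--100
  m54: -1-1-0,-10--0,11--10,11-11-,110-1-
  m55: 11-11-,110-1-
  m57: -1-001 ←essential
  m58: 11--10 ←essential
  m60: -1-1-0,1--100
  m62: -1-1-0,11--10,11-11-
  m63: 11-11- ←essential
Essential: -1-001, -1-1-0, -10--0, 0-0110, 00-101, 001010, 0110-1, 1--100, 1-001-, 10-011, 101-00, 11--10, 11-11-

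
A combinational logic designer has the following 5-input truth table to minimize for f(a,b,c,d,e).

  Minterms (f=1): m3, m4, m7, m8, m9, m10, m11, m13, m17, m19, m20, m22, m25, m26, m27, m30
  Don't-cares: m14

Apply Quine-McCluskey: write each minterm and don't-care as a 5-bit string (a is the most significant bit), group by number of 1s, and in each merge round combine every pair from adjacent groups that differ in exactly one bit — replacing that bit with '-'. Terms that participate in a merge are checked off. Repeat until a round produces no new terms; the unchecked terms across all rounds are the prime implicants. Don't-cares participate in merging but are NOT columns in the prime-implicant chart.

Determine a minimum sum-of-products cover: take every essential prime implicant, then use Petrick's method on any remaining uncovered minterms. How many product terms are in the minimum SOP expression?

Round 0: 00011✓ 00100✓ 00111✓ 01000✓ 01001✓ 01010✓ 01011✓ 01101✓ 01110✓ 10001✓ 10011✓ 10100✓ 10110✓ 11001✓ 11010✓ 11011✓ 11110✓
Round 1: -0011✓ -0100 -1001✓ -1010✓ -1011✓ -1110✓ 0-011✓ 00-11 01-01 01-10✓ 010-0✓ 010-1✓ 0100-✓ 0101-✓ 1-001✓ 1-011✓ 1-110 100-1✓ 101-0 11-10✓ 110-1✓ 1101-✓
Round 2: --011 -1-10 -10-1 -101- 010-- 1-0-1
PIs = {--011, -0100, -1-10, -10-1, -101-, 00-11, 01-01, 010--, 1-0-1, 1-110, 101-0}
Coverage chart:
  m3: --011,00-11
  m4: -0100 ←essential
  m7: 00-11 ←essential
  m8: 010-- ←essential
  m9: -10-1,01-01,010--
  m10: -1-10,-101-,010--
  m11: --011,-10-1,-101-,010--
  m13: 01-01 ←essential
  m17: 1-0-1 ←essential
  m19: --011,1-0-1
  m20: -0100,101-0
  m22: 1-110,101-0
  m25: -10-1,1-0-1
  m26: -1-10,-101-
  m27: --011,-10-1,-101-,1-0-1
  m30: -1-10,1-110
Essential: -0100, 00-11, 01-01, 010--, 1-0-1
Petrick residual → -1-10, 1-110
Min cover (7 terms): b'cd'e' + bde' + a'b'de + a'bd'e + a'bc' + ac'e + acde'

7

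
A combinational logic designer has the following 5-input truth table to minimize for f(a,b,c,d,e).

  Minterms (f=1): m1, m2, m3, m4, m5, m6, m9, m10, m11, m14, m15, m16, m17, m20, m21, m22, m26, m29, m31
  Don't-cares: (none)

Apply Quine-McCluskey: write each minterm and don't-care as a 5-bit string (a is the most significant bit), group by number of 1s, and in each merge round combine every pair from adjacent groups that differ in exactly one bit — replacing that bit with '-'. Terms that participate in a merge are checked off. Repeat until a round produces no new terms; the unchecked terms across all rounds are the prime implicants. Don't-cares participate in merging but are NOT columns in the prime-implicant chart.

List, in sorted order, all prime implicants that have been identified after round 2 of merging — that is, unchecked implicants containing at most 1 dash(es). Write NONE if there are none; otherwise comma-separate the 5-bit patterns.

-1010, -1111, 1-101, 111-1

Round 0: 00001✓ 00010✓ 00011✓ 00100✓ 00101✓ 00110✓ 01001✓ 01010✓ 01011✓ 01110✓ 01111✓ 10000✓ 10001✓ 10100✓ 10101✓ 10110✓ 11010✓ 11101✓ 11111✓
Round 1: -0001✓ -0100✓ -0101✓ -0110✓ -1010 -1111 0-001✓ 0-010✓ 0-011✓ 0-110✓ 00-01✓ 00-10✓ 000-1✓ 0001-✓ 001-0✓ 0010-✓ 01-10✓ 01-11✓ 010-1✓ 0101-✓ 0111-✓ 1-101 10-00✓ 10-01✓ 1000-✓ 101-0✓ 1010-✓ 111-1
Round 2: -0-01 -01-0 -010- 0--10 0-0-1 0-01- 01-1- 10-0-
PIs = {-0-01, -01-0, -010-, -1010, -1111, 0--10, 0-0-1, 0-01-, 01-1-, 1-101, 10-0-, 111-1}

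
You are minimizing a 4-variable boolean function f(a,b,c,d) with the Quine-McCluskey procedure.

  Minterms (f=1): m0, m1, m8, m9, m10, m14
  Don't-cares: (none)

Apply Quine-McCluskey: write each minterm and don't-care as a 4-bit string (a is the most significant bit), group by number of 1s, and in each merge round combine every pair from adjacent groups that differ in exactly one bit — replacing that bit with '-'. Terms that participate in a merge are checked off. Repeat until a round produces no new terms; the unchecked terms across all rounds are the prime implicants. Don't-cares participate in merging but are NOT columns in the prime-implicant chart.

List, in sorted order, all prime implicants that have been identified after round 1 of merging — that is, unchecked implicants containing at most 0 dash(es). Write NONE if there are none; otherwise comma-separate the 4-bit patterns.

size-2^0 implicants → 0000(✓)  0001(✓)  1000(✓)  1001(✓)  1010(✓)  1110(✓)
size-2^1 implicants → -000(✓)  -001(✓)  000-(✓)  1-10  10-0  100-(✓)
size-2^2 implicants → -00-
Unchecked terms (primes): -00-, 1-10, 10-0

NONE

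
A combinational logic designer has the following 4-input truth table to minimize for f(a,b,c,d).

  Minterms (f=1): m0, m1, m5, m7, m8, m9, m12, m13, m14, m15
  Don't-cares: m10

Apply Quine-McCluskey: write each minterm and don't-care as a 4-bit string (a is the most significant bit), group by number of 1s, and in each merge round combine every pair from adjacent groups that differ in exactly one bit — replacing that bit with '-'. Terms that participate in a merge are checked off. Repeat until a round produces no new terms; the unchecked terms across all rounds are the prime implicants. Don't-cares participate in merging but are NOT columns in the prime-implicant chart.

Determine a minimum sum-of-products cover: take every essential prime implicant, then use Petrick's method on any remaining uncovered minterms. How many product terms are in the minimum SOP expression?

[col 0] 0000*, 0001*, 0101*, 0111*, 1000*, 1001*, 1010*, 1100*, 1101*, 1110*, 1111*
[col 1] -000*, -001*, -101*, -111*, 0-01*, 000-*, 01-1*, 1-00*, 1-01*, 1-10*, 10-0*, 100-*, 11-0*, 11-1*, 110-*, 111-*
[col 2] --01, -00-, -1-1, 1--0, 1-0-, 11--
Prime implicants: --01, -00-, -1-1, 1--0, 1-0-, 11--
PI chart (minterm → PIs covering it):
  0 | -00-  (sole → essential)
  1 | --01,-00-
  5 | --01,-1-1
  7 | -1-1  (sole → essential)
  8 | -00-,1--0,1-0-
  9 | --01,-00-,1-0-
  12 | 1--0,1-0-,11--
  13 | --01,-1-1,1-0-,11--
  14 | 1--0,11--
  15 | -1-1,11--
Essential prime implicants: -00-, -1-1
Petrick residual → 1--0
Minimum SOP uses 3 PIs: b'c' + bd + ad'

3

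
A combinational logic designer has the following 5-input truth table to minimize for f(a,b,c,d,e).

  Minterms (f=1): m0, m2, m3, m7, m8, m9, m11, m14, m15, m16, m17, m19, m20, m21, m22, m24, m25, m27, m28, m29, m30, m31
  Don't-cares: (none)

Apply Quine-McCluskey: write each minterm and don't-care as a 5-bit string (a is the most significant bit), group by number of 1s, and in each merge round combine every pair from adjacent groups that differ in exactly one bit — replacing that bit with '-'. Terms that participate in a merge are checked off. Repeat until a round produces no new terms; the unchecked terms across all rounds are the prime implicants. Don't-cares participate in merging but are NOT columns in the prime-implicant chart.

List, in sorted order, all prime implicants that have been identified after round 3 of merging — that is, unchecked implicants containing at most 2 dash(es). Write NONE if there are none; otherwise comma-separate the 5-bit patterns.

--000, --011, -1-11, -10-1, -100-, -111-, 0--11, 000-0, 0001-, 1-0-1, 1-1-0, 11--1, 111--

[col 0] 00000*, 00010*, 00011*, 00111*, 01000*, 01001*, 01011*, 01110*, 01111*, 10000*, 10001*, 10011*, 10100*, 10101*, 10110*, 11000*, 11001*, 11011*, 11100*, 11101*, 11110*, 11111*
[col 1] -0000*, -0011*, -1000*, -1001*, -1011*, -1110*, -1111*, 0-000*, 0-011*, 0-111*, 00-11*, 000-0, 0001-, 01-11*, 010-1*, 0100-*, 0111-*, 1-000*, 1-001*, 1-011*, 1-100*, 1-101*, 1-110*, 10-00*, 10-01*, 100-1*, 1000-*, 101-0*, 1010-*, 11-00*, 11-01*, 11-11*, 110-1*, 1100-*, 111-0*, 111-1*, 1110-*, 1111-*
[col 2] --000, --011, -1-11, -10-1, -100-, -111-, 0--11, 1--00*, 1--01*, 1-0-1, 1-00-*, 1-1-0, 1-10-*, 10-0-*, 11--1, 11-0-*, 111--
[col 3] 1--0-
Prime implicants: --000, --011, -1-11, -10-1, -100-, -111-, 0--11, 000-0, 0001-, 1--0-, 1-0-1, 1-1-0, 11--1, 111--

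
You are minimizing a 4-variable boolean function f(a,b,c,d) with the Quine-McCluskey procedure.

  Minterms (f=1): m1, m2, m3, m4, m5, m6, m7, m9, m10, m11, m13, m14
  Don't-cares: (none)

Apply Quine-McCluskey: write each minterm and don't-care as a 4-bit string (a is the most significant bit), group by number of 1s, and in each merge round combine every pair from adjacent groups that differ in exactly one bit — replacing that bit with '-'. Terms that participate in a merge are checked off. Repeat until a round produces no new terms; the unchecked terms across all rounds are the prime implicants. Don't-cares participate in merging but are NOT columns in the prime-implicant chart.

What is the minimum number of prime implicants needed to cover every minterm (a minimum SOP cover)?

size-2^0 implicants → 0001(✓)  0010(✓)  0011(✓)  0100(✓)  0101(✓)  0110(✓)  0111(✓)  1001(✓)  1010(✓)  1011(✓)  1101(✓)  1110(✓)
size-2^1 implicants → -001(✓)  -010(✓)  -011(✓)  -101(✓)  -110(✓)  0-01(✓)  0-10(✓)  0-11(✓)  00-1(✓)  001-(✓)  01-0(✓)  01-1(✓)  010-(✓)  011-(✓)  1-01(✓)  1-10(✓)  10-1(✓)  101-(✓)
size-2^2 implicants → --01  --10  -0-1  -01-  0--1  0-1-  01--
Unchecked terms (primes): --01, --10, -0-1, -01-, 0--1, 0-1-, 01--
Minterm coverage:
  m1 ⊆ --01,-0-1,0--1
  m2 ⊆ --10,-01-,0-1-
  m3 ⊆ -0-1,-01-,0--1,0-1-
  m4 ⊆ 01-- [E]
  m5 ⊆ --01,0--1,01--
  m6 ⊆ --10,0-1-,01--
  m7 ⊆ 0--1,0-1-,01--
  m9 ⊆ --01,-0-1
  m10 ⊆ --10,-01-
  m11 ⊆ -0-1,-01-
  m13 ⊆ --01 [E]
  m14 ⊆ --10 [E]
E = {--01, --10, 01--}
Petrick residual → -0-1
Cover = c'd + cd' + b'd + a'b  |cover|=4

4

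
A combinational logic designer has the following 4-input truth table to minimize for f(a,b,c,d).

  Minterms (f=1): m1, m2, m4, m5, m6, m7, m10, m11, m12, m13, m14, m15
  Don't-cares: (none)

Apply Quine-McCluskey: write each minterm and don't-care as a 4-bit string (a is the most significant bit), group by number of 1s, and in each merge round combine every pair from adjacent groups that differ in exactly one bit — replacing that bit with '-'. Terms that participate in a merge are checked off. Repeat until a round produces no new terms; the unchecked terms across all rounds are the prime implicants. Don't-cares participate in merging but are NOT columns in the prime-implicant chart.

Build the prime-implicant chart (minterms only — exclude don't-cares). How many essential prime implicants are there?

4

[col 0] 0001*, 0010*, 0100*, 0101*, 0110*, 0111*, 1010*, 1011*, 1100*, 1101*, 1110*, 1111*
[col 1] -010*, -100*, -101*, -110*, -111*, 0-01, 0-10*, 01-0*, 01-1*, 010-*, 011-*, 1-10*, 1-11*, 101-*, 11-0*, 11-1*, 110-*, 111-*
[col 2] --10, -1-0*, -1-1*, -10-*, -11-*, 01--*, 1-1-, 11--*
[col 3] -1--
Prime implicants: --10, -1--, 0-01, 1-1-
PI chart (minterm → PIs covering it):
  1 | 0-01  (sole → essential)
  2 | --10  (sole → essential)
  4 | -1--  (sole → essential)
  5 | -1--,0-01
  6 | --10,-1--
  7 | -1--  (sole → essential)
  10 | --10,1-1-
  11 | 1-1-  (sole → essential)
  12 | -1--  (sole → essential)
  13 | -1--  (sole → essential)
  14 | --10,-1--,1-1-
  15 | -1--,1-1-
Essential prime implicants: --10, -1--, 0-01, 1-1-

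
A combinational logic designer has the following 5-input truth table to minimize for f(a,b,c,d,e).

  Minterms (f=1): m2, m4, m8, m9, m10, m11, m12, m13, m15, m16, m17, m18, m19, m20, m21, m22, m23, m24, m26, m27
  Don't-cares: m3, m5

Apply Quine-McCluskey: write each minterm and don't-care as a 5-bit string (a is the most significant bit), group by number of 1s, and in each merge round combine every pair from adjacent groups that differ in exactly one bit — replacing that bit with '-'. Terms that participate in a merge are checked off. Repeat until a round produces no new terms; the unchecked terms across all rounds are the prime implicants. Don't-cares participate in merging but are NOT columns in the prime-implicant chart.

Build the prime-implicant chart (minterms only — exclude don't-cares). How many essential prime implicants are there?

3

size-2^0 implicants → 00010(✓)  00011(✓)  00100(✓)  00101(✓)  01000(✓)  01001(✓)  01010(✓)  01011(✓)  01100(✓)  01101(✓)  01111(✓)  10000(✓)  10001(✓)  10010(✓)  10011(✓)  10100(✓)  10101(✓)  10110(✓)  10111(✓)  11000(✓)  11010(✓)  11011(✓)
size-2^1 implicants → -0010(✓)  -0011(✓)  -0100(✓)  -0101(✓)  -1000(✓)  -1010(✓)  -1011(✓)  0-010(✓)  0-011(✓)  0-100(✓)  0-101(✓)  0001-(✓)  0010-(✓)  01-00(✓)  01-01(✓)  01-11(✓)  010-0(✓)  010-1(✓)  0100-(✓)  0101-(✓)  011-1(✓)  0110-(✓)  1-000(✓)  1-010(✓)  1-011(✓)  10-00(✓)  10-01(✓)  10-10(✓)  10-11(✓)  100-0(✓)  100-1(✓)  1000-(✓)  1001-(✓)  101-0(✓)  101-1(✓)  1010-(✓)  1011-(✓)  110-0(✓)  1101-(✓)
size-2^2 implicants → --010(✓)  --011(✓)  -001-(✓)  -010-  -10-0  -101-(✓)  0-01-(✓)  0-10-  01--1  01-0-  010--  1-0-0  1-01-(✓)  10--0(✓)  10--1(✓)  10-0-(✓)  10-1-(✓)  100--(✓)  101--(✓)
size-2^3 implicants → --01-  10---
Unchecked terms (primes): --01-, -010-, -10-0, 0-10-, 01--1, 01-0-, 010--, 1-0-0, 10---
Minterm coverage:
  m2 ⊆ --01- [E]
  m4 ⊆ -010-,0-10-
  m8 ⊆ -10-0,01-0-,010--
  m9 ⊆ 01--1,01-0-,010--
  m10 ⊆ --01-,-10-0,010--
  m11 ⊆ --01-,01--1,010--
  m12 ⊆ 0-10-,01-0-
  m13 ⊆ 0-10-,01--1,01-0-
  m15 ⊆ 01--1 [E]
  m16 ⊆ 1-0-0,10---
  m17 ⊆ 10--- [E]
  m18 ⊆ --01-,1-0-0,10---
  m19 ⊆ --01-,10---
  m20 ⊆ -010-,10---
  m21 ⊆ -010-,10---
  m22 ⊆ 10--- [E]
  m23 ⊆ 10--- [E]
  m24 ⊆ -10-0,1-0-0
  m26 ⊆ --01-,-10-0,1-0-0
  m27 ⊆ --01- [E]
E = {--01-, 01--1, 10---}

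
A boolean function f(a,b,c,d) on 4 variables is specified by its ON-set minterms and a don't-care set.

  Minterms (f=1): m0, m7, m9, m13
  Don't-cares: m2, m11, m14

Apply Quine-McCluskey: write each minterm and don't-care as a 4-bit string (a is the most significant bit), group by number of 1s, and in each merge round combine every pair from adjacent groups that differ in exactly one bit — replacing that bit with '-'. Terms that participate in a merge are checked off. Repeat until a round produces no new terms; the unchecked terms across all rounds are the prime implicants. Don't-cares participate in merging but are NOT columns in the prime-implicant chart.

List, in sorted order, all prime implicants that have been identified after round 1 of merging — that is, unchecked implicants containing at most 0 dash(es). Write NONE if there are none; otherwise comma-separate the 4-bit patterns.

0111, 1110

Round 0: 0000✓ 0010✓ 0111 1001✓ 1011✓ 1101✓ 1110
Round 1: 00-0 1-01 10-1
PIs = {00-0, 0111, 1-01, 10-1, 1110}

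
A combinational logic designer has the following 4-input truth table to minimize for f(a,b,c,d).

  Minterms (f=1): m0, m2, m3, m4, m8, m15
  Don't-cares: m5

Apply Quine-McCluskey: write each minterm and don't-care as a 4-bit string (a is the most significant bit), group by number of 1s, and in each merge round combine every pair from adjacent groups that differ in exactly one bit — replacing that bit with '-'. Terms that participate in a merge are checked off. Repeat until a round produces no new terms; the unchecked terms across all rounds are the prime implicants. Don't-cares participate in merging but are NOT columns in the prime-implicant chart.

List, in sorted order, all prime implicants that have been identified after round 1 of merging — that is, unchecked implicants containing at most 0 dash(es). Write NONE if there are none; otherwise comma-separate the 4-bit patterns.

size-2^0 implicants → 0000(✓)  0010(✓)  0011(✓)  0100(✓)  0101(✓)  1000(✓)  1111
size-2^1 implicants → -000  0-00  00-0  001-  010-
Unchecked terms (primes): -000, 0-00, 00-0, 001-, 010-, 1111

1111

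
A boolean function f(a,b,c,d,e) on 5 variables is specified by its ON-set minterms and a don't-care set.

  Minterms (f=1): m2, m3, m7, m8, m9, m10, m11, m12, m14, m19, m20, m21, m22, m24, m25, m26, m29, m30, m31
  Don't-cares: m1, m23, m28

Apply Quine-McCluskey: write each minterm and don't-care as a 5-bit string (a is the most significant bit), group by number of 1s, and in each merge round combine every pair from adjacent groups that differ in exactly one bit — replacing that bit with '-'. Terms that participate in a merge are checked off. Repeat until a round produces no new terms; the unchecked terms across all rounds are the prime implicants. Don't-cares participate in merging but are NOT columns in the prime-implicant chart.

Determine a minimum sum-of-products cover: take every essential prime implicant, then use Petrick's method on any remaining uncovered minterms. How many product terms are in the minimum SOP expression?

5

Round 0: 00001✓ 00010✓ 00011✓ 00111✓ 01000✓ 01001✓ 01010✓ 01011✓ 01100✓ 01110✓ 10011✓ 10100✓ 10101✓ 10110✓ 10111✓ 11000✓ 11001✓ 11010✓ 11100✓ 11101✓ 11110✓ 11111✓
Round 1: -0011✓ -0111✓ -1000✓ -1001✓ -1010✓ -1100✓ -1110✓ 0-001✓ 0-010✓ 0-011✓ 00-11✓ 000-1✓ 0001-✓ 01-00✓ 01-10✓ 010-0✓ 010-1✓ 0100-✓ 0101-✓ 011-0✓ 1-100✓ 1-101✓ 1-110✓ 1-111✓ 10-11✓ 101-0✓ 101-1✓ 1010-✓ 1011-✓ 11-00✓ 11-01✓ 11-10✓ 110-0✓ 1100-✓ 111-0✓ 111-1✓ 1110-✓ 1111-✓
Round 2: -0-11 -1-00✓ -1-10✓ -10-0✓ -100- -11-0✓ 0-0-1 0-01- 01--0✓ 010-- 1-1-0✓ 1-1-1✓ 1-10-✓ 1-11-✓ 101--✓ 11--0✓ 11-0- 111--✓
Round 3: -1--0 1-1--
PIs = {-0-11, -1--0, -100-, 0-0-1, 0-01-, 010--, 1-1--, 11-0-}
Coverage chart:
  m2: 0-01- ←essential
  m3: -0-11,0-0-1,0-01-
  m7: -0-11 ←essential
  m8: -1--0,-100-,010--
  m9: -100-,0-0-1,010--
  m10: -1--0,0-01-,010--
  m11: 0-0-1,0-01-,010--
  m12: -1--0 ←essential
  m14: -1--0 ←essential
  m19: -0-11 ←essential
  m20: 1-1-- ←essential
  m21: 1-1-- ←essential
  m22: 1-1-- ←essential
  m24: -1--0,-100-,11-0-
  m25: -100-,11-0-
  m26: -1--0 ←essential
  m29: 1-1--,11-0-
  m30: -1--0,1-1--
  m31: 1-1-- ←essential
Essential: -0-11, -1--0, 0-01-, 1-1--
Petrick residual → -100-
Min cover (5 terms): b'de + be' + bc'd' + a'c'd + ac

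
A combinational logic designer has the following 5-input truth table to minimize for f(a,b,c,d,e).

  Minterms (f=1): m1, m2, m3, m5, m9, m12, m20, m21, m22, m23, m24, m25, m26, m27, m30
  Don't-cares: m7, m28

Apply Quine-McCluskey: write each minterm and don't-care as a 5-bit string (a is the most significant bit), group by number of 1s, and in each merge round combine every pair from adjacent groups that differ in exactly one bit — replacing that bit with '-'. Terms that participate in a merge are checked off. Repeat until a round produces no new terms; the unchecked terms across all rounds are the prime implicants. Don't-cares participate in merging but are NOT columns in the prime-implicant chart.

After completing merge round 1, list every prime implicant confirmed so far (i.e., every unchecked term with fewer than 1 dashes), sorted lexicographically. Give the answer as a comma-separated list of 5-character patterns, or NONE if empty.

Round 0: 00001✓ 00010✓ 00011✓ 00101✓ 00111✓ 01001✓ 01100✓ 10100✓ 10101✓ 10110✓ 10111✓ 11000✓ 11001✓ 11010✓ 11011✓ 11100✓ 11110✓
Round 1: -0101✓ -0111✓ -1001 -1100 0-001 00-01✓ 00-11✓ 000-1✓ 0001- 001-1✓ 1-100✓ 1-110✓ 101-0✓ 101-1✓ 1010-✓ 1011-✓ 11-00✓ 11-10✓ 110-0✓ 110-1✓ 1100-✓ 1101-✓ 111-0✓
Round 2: -01-1 00--1 1-1-0 101-- 11--0 110--
PIs = {-01-1, -1001, -1100, 0-001, 00--1, 0001-, 1-1-0, 101--, 11--0, 110--}

NONE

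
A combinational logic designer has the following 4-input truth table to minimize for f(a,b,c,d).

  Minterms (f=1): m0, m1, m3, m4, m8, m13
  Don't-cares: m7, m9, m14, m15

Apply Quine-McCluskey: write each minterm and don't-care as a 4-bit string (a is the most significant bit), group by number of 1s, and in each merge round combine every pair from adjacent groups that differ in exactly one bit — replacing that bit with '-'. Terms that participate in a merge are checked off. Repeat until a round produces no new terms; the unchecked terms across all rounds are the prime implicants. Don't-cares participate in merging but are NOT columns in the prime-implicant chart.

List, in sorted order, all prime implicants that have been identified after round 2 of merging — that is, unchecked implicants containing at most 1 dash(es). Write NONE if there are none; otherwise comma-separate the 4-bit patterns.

-111, 0-00, 0-11, 00-1, 1-01, 11-1, 111-

[col 0] 0000*, 0001*, 0011*, 0100*, 0111*, 1000*, 1001*, 1101*, 1110*, 1111*
[col 1] -000*, -001*, -111, 0-00, 0-11, 00-1, 000-*, 1-01, 100-*, 11-1, 111-
[col 2] -00-
Prime implicants: -00-, -111, 0-00, 0-11, 00-1, 1-01, 11-1, 111-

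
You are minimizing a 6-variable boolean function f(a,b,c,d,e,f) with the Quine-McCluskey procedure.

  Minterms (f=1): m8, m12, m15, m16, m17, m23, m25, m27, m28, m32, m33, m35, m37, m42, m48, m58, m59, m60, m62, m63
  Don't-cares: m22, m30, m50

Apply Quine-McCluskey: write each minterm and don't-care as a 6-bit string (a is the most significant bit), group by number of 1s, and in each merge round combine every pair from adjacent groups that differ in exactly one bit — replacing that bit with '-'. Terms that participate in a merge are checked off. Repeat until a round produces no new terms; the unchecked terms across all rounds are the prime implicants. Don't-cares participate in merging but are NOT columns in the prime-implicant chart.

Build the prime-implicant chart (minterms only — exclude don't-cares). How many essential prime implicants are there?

Round 0: 001000✓ 001100✓ 001111 010000✓ 010001✓ 010110✓ 010111✓ 011001✓ 011011✓ 011100✓ 011110✓ 100000✓ 100001✓ 100011✓ 100101✓ 101010✓ 110000✓ 110010✓ 111010✓ 111011✓ 111100✓ 111110✓ 111111✓
Round 1: -10000 -11011 -11100✓ -11110✓ 0-1100 001-00 01-001 01-110 01000- 01011- 0110-1 0111-0✓ 1-0000 1-1010 100-01 1000-1 10000- 11-010 1100-0 111-10✓ 111-11✓ 11101-✓ 1111-0✓ 11111-✓
Round 2: -111-0 111-1-
PIs = {-10000, -11011, -111-0, 0-1100, 001-00, 001111, 01-001, 01-110, 01000-, 01011-, 0110-1, 1-0000, 1-1010, 100-01, 1000-1, 10000-, 11-010, 1100-0, 111-1-}
Coverage chart:
  m8: 001-00 ←essential
  m12: 0-1100,001-00
  m15: 001111 ←essential
  m16: -10000,01000-
  m17: 01-001,01000-
  m23: 01011- ←essential
  m25: 01-001,0110-1
  m27: -11011,0110-1
  m28: -111-0,0-1100
  m32: 1-0000,10000-
  m33: 100-01,1000-1,10000-
  m35: 1000-1 ←essential
  m37: 100-01 ←essential
  m42: 1-1010 ←essential
  m48: -10000,1-0000,1100-0
  m58: 1-1010,11-010,111-1-
  m59: -11011,111-1-
  m60: -111-0 ←essential
  m62: -111-0,111-1-
  m63: 111-1- ←essential
Essential: -111-0, 001-00, 001111, 01011-, 1-1010, 100-01, 1000-1, 111-1-

8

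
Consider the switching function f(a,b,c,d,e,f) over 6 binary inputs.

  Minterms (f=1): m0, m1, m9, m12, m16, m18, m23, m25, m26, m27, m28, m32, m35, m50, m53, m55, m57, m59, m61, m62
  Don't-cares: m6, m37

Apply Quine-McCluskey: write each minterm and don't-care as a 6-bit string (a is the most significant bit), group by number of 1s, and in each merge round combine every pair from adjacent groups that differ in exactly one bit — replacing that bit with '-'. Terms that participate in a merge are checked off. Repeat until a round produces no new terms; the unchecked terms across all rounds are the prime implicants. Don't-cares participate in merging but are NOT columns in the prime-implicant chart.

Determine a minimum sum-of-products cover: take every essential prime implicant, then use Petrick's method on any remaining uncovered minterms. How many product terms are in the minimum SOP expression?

[col 0] 000000*, 000001*, 000110, 001001*, 001100*, 010000*, 010010*, 010111*, 011001*, 011010*, 011011*, 011100*, 100000*, 100011, 100101*, 110010*, 110101*, 110111*, 111001*, 111011*, 111101*, 111110
[col 1] -00000, -10010, -10111, -11001*, -11011*, 0-0000, 0-1001, 0-1100, 00-001, 00000-, 01-010, 0100-0, 0110-1*, 01101-, 1-0101, 11-101, 1101-1, 111-01, 1110-1*
[col 2] -110-1
Prime implicants: -00000, -10010, -10111, -110-1, 0-0000, 0-1001, 0-1100, 00-001, 00000-, 000110, 01-010, 0100-0, 01101-, 1-0101, 100011, 11-101, 1101-1, 111-01, 111110
PI chart (minterm → PIs covering it):
  0 | -00000,0-0000,00000-
  1 | 00-001,00000-
  9 | 0-1001,00-001
  12 | 0-1100  (sole → essential)
  16 | 0-0000,0100-0
  18 | -10010,01-010,0100-0
  23 | -10111  (sole → essential)
  25 | -110-1,0-1001
  26 | 01-010,01101-
  27 | -110-1,01101-
  28 | 0-1100  (sole → essential)
  32 | -00000  (sole → essential)
  35 | 100011  (sole → essential)
  50 | -10010  (sole → essential)
  53 | 1-0101,11-101,1101-1
  55 | -10111,1101-1
  57 | -110-1,111-01
  59 | -110-1  (sole → essential)
  61 | 11-101,111-01
  62 | 111110  (sole → essential)
Essential prime implicants: -00000, -10010, -10111, -110-1, 0-1100, 100011, 111110
Petrick residual → 0-0000, 00-001, 01-010, 11-101
Minimum SOP uses 11 PIs: b'c'd'e'f' + bc'd'ef' + bc'def + bcd'f + a'c'd'e'f' + a'cde'f' + a'b'd'e'f + a'bd'ef' + ab'c'd'ef + abde'f + abcdef'

11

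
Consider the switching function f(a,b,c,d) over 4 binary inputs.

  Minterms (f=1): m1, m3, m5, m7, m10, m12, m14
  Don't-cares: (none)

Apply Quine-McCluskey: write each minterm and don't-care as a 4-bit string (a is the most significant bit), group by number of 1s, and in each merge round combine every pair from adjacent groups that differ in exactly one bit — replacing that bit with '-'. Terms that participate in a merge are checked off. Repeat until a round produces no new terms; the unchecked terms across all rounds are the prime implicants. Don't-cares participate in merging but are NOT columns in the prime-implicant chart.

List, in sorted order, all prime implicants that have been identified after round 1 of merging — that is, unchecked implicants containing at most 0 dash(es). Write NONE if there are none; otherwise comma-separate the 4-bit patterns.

NONE

Round 0: 0001✓ 0011✓ 0101✓ 0111✓ 1010✓ 1100✓ 1110✓
Round 1: 0-01✓ 0-11✓ 00-1✓ 01-1✓ 1-10 11-0
Round 2: 0--1
PIs = {0--1, 1-10, 11-0}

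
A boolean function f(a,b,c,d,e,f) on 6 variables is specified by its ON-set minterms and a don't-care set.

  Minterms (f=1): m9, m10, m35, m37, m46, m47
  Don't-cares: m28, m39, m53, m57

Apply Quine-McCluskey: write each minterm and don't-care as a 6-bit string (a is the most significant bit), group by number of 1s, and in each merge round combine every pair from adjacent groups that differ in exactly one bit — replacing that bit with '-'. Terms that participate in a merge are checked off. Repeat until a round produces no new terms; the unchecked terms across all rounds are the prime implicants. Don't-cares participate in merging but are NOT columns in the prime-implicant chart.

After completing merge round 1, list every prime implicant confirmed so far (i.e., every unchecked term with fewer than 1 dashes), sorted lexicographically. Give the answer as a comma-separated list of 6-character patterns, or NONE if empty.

001001, 001010, 011100, 111001

Round 0: 001001 001010 011100 100011✓ 100101✓ 100111✓ 101110✓ 101111✓ 110101✓ 111001
Round 1: 1-0101 10-111 100-11 1001-1 10111-
PIs = {001001, 001010, 011100, 1-0101, 10-111, 100-11, 1001-1, 10111-, 111001}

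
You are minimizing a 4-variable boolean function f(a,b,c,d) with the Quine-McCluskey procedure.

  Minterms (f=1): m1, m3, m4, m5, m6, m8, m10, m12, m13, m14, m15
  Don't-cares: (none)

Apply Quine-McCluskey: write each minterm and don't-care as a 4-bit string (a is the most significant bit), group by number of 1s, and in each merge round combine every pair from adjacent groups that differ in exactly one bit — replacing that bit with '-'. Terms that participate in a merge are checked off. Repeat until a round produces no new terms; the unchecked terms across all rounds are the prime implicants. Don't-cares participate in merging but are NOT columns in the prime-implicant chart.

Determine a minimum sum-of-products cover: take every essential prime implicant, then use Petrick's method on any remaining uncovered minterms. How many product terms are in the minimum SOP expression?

5

[col 0] 0001*, 0011*, 0100*, 0101*, 0110*, 1000*, 1010*, 1100*, 1101*, 1110*, 1111*
[col 1] -100*, -101*, -110*, 0-01, 00-1, 01-0*, 010-*, 1-00*, 1-10*, 10-0*, 11-0*, 11-1*, 110-*, 111-*
[col 2] -1-0, -10-, 1--0, 11--
Prime implicants: -1-0, -10-, 0-01, 00-1, 1--0, 11--
PI chart (minterm → PIs covering it):
  1 | 0-01,00-1
  3 | 00-1  (sole → essential)
  4 | -1-0,-10-
  5 | -10-,0-01
  6 | -1-0  (sole → essential)
  8 | 1--0  (sole → essential)
  10 | 1--0  (sole → essential)
  12 | -1-0,-10-,1--0,11--
  13 | -10-,11--
  14 | -1-0,1--0,11--
  15 | 11--  (sole → essential)
Essential prime implicants: -1-0, 00-1, 1--0, 11--
Petrick residual → -10-
Minimum SOP uses 5 PIs: bd' + bc' + a'b'd + ad' + ab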